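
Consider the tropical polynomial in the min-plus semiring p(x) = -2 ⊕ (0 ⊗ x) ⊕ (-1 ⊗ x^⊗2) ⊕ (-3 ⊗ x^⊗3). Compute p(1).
p(1) = -2

A tropical monomial a ⊗ x^⊗i evaluates to a + i · x. Evaluating each term at x = 1:
  Term 0 contributes -2 + 0 · 1 = -2
  Term 1 contributes 0 + 1 · 1 = 1
  Term 2 contributes -1 + 2 · 1 = 1
  Term 3 contributes -3 + 3 · 1 = 0
p(1) = ⊕ of these = min[-2, 1, 1, 0] = -2.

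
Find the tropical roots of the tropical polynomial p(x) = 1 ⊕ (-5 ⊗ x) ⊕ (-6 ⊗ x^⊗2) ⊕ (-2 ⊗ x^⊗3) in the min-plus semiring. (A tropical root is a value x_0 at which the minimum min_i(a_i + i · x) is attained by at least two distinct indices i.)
Roots: {-4, 1, 6}

Each tropical root is a break point of the lower envelope of the lines y = a_i + i · x (there are 4 lines, with slopes 0, 1, ..., 3). Only the lines that attain the minimum somewhere contribute to roots; other lines are dominated. Here the surviving (envelope) indices are i = 3, i = 2, i = 1, i = 0.
Intersections between consecutive envelope lines give the roots: for adjacent envelope indices i < j the intersection is x = (a_i − a_j) / (j − i). Reading off the sorted break points: {-4, 1, 6}.
Verification: at each break x_0, at least two indices attain the minimum of min_i(a_i + i · x_0).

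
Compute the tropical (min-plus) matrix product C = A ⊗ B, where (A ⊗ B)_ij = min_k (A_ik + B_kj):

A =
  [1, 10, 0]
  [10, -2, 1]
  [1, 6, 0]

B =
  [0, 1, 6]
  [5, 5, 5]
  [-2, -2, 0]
A ⊗ B =
  [-2, -2, 0]
  [-1, -1, 1]
  [-2, -2, 0]

Apply the min-plus product entry-by-entry:
  C[0][0] = min over k of (A[0][0] + B[0][0] = 1 + 0 = 1, A[0][1] + B[1][0] = 10 + 5 = 15, A[0][2] + B[2][0] = 0 + -2 = -2) = -2 (attained at k = 2)
  C[0][1] = min over k of (A[0][0] + B[0][1] = 1 + 1 = 2, A[0][1] + B[1][1] = 10 + 5 = 15, A[0][2] + B[2][1] = 0 + -2 = -2) = -2 (attained at k = 2)
  C[0][2] = min over k of (A[0][0] + B[0][2] = 1 + 6 = 7, A[0][1] + B[1][2] = 10 + 5 = 15, A[0][2] + B[2][2] = 0 + 0 = 0) = 0 (attained at k = 2)
  C[1][0] = min over k of (A[1][0] + B[0][0] = 10 + 0 = 10, A[1][1] + B[1][0] = -2 + 5 = 3, A[1][2] + B[2][0] = 1 + -2 = -1) = -1 (attained at k = 2)
  C[1][1] = min over k of (A[1][0] + B[0][1] = 10 + 1 = 11, A[1][1] + B[1][1] = -2 + 5 = 3, A[1][2] + B[2][1] = 1 + -2 = -1) = -1 (attained at k = 2)
  C[1][2] = min over k of (A[1][0] + B[0][2] = 10 + 6 = 16, A[1][1] + B[1][2] = -2 + 5 = 3, A[1][2] + B[2][2] = 1 + 0 = 1) = 1 (attained at k = 2)
  C[2][0] = min over k of (A[2][0] + B[0][0] = 1 + 0 = 1, A[2][1] + B[1][0] = 6 + 5 = 11, A[2][2] + B[2][0] = 0 + -2 = -2) = -2 (attained at k = 2)
  C[2][1] = min over k of (A[2][0] + B[0][1] = 1 + 1 = 2, A[2][1] + B[1][1] = 6 + 5 = 11, A[2][2] + B[2][1] = 0 + -2 = -2) = -2 (attained at k = 2)
  C[2][2] = min over k of (A[2][0] + B[0][2] = 1 + 6 = 7, A[2][1] + B[1][2] = 6 + 5 = 11, A[2][2] + B[2][2] = 0 + 0 = 0) = 0 (attained at k = 2)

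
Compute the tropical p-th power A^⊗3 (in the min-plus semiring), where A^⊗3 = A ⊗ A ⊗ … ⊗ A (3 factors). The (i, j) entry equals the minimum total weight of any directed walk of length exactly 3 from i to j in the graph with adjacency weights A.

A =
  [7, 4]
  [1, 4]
A^⊗3 =
  [9, 9]
  [6, 9]

Each entry (A^⊗3)_ij equals the minimum over all length-3 walks i = v_0 → v_1 → … → v_3 = j of Σ_t A[v_t][v_{t+1}]. For example, for (i, j) = (0, 1) we minimise over 4 possible intermediate vertex sequences; the minimum is 9, attained along the walk 0 → 1 → 0 → 1.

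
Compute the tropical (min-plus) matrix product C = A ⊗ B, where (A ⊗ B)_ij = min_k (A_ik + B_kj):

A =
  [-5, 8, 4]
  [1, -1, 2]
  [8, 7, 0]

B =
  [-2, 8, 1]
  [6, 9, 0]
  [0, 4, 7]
A ⊗ B =
  [-7, 3, -4]
  [-1, 6, -1]
  [0, 4, 7]

Apply the min-plus product entry-by-entry:
  C[0][0] = min over k of (A[0][0] + B[0][0] = -5 + -2 = -7, A[0][1] + B[1][0] = 8 + 6 = 14, A[0][2] + B[2][0] = 4 + 0 = 4) = -7 (attained at k = 0)
  C[0][1] = min over k of (A[0][0] + B[0][1] = -5 + 8 = 3, A[0][1] + B[1][1] = 8 + 9 = 17, A[0][2] + B[2][1] = 4 + 4 = 8) = 3 (attained at k = 0)
  C[0][2] = min over k of (A[0][0] + B[0][2] = -5 + 1 = -4, A[0][1] + B[1][2] = 8 + 0 = 8, A[0][2] + B[2][2] = 4 + 7 = 11) = -4 (attained at k = 0)
  C[1][0] = min over k of (A[1][0] + B[0][0] = 1 + -2 = -1, A[1][1] + B[1][0] = -1 + 6 = 5, A[1][2] + B[2][0] = 2 + 0 = 2) = -1 (attained at k = 0)
  C[1][1] = min over k of (A[1][0] + B[0][1] = 1 + 8 = 9, A[1][1] + B[1][1] = -1 + 9 = 8, A[1][2] + B[2][1] = 2 + 4 = 6) = 6 (attained at k = 2)
  C[1][2] = min over k of (A[1][0] + B[0][2] = 1 + 1 = 2, A[1][1] + B[1][2] = -1 + 0 = -1, A[1][2] + B[2][2] = 2 + 7 = 9) = -1 (attained at k = 1)
  C[2][0] = min over k of (A[2][0] + B[0][0] = 8 + -2 = 6, A[2][1] + B[1][0] = 7 + 6 = 13, A[2][2] + B[2][0] = 0 + 0 = 0) = 0 (attained at k = 2)
  C[2][1] = min over k of (A[2][0] + B[0][1] = 8 + 8 = 16, A[2][1] + B[1][1] = 7 + 9 = 16, A[2][2] + B[2][1] = 0 + 4 = 4) = 4 (attained at k = 2)
  C[2][2] = min over k of (A[2][0] + B[0][2] = 8 + 1 = 9, A[2][1] + B[1][2] = 7 + 0 = 7, A[2][2] + B[2][2] = 0 + 7 = 7) = 7 (attained at k = 1)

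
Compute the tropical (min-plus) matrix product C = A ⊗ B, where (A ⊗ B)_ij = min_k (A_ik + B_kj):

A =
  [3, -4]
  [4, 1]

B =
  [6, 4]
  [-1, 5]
A ⊗ B =
  [-5, 1]
  [0, 6]

Apply the min-plus product entry-by-entry:
  C[0][0] = min over k of (A[0][0] + B[0][0] = 3 + 6 = 9, A[0][1] + B[1][0] = -4 + -1 = -5) = -5 (attained at k = 1)
  C[0][1] = min over k of (A[0][0] + B[0][1] = 3 + 4 = 7, A[0][1] + B[1][1] = -4 + 5 = 1) = 1 (attained at k = 1)
  C[1][0] = min over k of (A[1][0] + B[0][0] = 4 + 6 = 10, A[1][1] + B[1][0] = 1 + -1 = 0) = 0 (attained at k = 1)
  C[1][1] = min over k of (A[1][0] + B[0][1] = 4 + 4 = 8, A[1][1] + B[1][1] = 1 + 5 = 6) = 6 (attained at k = 1)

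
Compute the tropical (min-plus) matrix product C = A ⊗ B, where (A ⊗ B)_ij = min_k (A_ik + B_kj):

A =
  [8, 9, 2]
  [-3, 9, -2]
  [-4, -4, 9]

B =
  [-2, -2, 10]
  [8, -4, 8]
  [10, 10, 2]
A ⊗ B =
  [6, 5, 4]
  [-5, -5, 0]
  [-6, -8, 4]

Apply the min-plus product entry-by-entry:
  C[0][0] = min over k of (A[0][0] + B[0][0] = 8 + -2 = 6, A[0][1] + B[1][0] = 9 + 8 = 17, A[0][2] + B[2][0] = 2 + 10 = 12) = 6 (attained at k = 0)
  C[0][1] = min over k of (A[0][0] + B[0][1] = 8 + -2 = 6, A[0][1] + B[1][1] = 9 + -4 = 5, A[0][2] + B[2][1] = 2 + 10 = 12) = 5 (attained at k = 1)
  C[0][2] = min over k of (A[0][0] + B[0][2] = 8 + 10 = 18, A[0][1] + B[1][2] = 9 + 8 = 17, A[0][2] + B[2][2] = 2 + 2 = 4) = 4 (attained at k = 2)
  C[1][0] = min over k of (A[1][0] + B[0][0] = -3 + -2 = -5, A[1][1] + B[1][0] = 9 + 8 = 17, A[1][2] + B[2][0] = -2 + 10 = 8) = -5 (attained at k = 0)
  C[1][1] = min over k of (A[1][0] + B[0][1] = -3 + -2 = -5, A[1][1] + B[1][1] = 9 + -4 = 5, A[1][2] + B[2][1] = -2 + 10 = 8) = -5 (attained at k = 0)
  C[1][2] = min over k of (A[1][0] + B[0][2] = -3 + 10 = 7, A[1][1] + B[1][2] = 9 + 8 = 17, A[1][2] + B[2][2] = -2 + 2 = 0) = 0 (attained at k = 2)
  C[2][0] = min over k of (A[2][0] + B[0][0] = -4 + -2 = -6, A[2][1] + B[1][0] = -4 + 8 = 4, A[2][2] + B[2][0] = 9 + 10 = 19) = -6 (attained at k = 0)
  C[2][1] = min over k of (A[2][0] + B[0][1] = -4 + -2 = -6, A[2][1] + B[1][1] = -4 + -4 = -8, A[2][2] + B[2][1] = 9 + 10 = 19) = -8 (attained at k = 1)
  C[2][2] = min over k of (A[2][0] + B[0][2] = -4 + 10 = 6, A[2][1] + B[1][2] = -4 + 8 = 4, A[2][2] + B[2][2] = 9 + 2 = 11) = 4 (attained at k = 1)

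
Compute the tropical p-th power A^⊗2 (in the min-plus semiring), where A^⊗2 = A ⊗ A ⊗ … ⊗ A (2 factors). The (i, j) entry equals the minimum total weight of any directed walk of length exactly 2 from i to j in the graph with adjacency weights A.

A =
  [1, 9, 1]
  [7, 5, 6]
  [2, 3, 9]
A^⊗2 =
  [2, 4, 2]
  [8, 9, 8]
  [3, 8, 3]

Each entry (A^⊗2)_ij equals the minimum over all length-2 walks i = v_0 → v_1 → … → v_2 = j of Σ_t A[v_t][v_{t+1}]. For example, for (i, j) = (0, 2) we minimise over 3 possible intermediate vertex sequences; the minimum is 2, attained along the walk 0 → 0 → 2.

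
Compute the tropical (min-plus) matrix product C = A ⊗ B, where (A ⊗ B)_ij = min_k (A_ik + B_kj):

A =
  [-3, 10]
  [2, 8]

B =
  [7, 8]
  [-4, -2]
A ⊗ B =
  [4, 5]
  [4, 6]

Apply the min-plus product entry-by-entry:
  C[0][0] = min over k of (A[0][0] + B[0][0] = -3 + 7 = 4, A[0][1] + B[1][0] = 10 + -4 = 6) = 4 (attained at k = 0)
  C[0][1] = min over k of (A[0][0] + B[0][1] = -3 + 8 = 5, A[0][1] + B[1][1] = 10 + -2 = 8) = 5 (attained at k = 0)
  C[1][0] = min over k of (A[1][0] + B[0][0] = 2 + 7 = 9, A[1][1] + B[1][0] = 8 + -4 = 4) = 4 (attained at k = 1)
  C[1][1] = min over k of (A[1][0] + B[0][1] = 2 + 8 = 10, A[1][1] + B[1][1] = 8 + -2 = 6) = 6 (attained at k = 1)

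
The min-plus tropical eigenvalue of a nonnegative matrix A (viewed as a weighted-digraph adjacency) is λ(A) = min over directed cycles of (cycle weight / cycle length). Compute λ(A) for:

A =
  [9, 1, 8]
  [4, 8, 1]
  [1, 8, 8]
λ(A) = 1

Enumerate directed cycles and compute their means (weight / length). Sample:
  cycle 0 → 0: weight = 9, length = 1, mean = 9/1 ≈ 9.000
  cycle 1 → 1: weight = 8, length = 1, mean = 8/1 ≈ 8.000
  cycle 2 → 2: weight = 8, length = 1, mean = 8/1 ≈ 8.000
  cycle 0 → 1 → 0: weight = 5, length = 2, mean = 5/2 ≈ 2.500
  cycle 0 → 2 → 0: weight = 9, length = 2, mean = 9/2 ≈ 4.500
  cycle 1 → 0 → 1: weight = 5, length = 2, mean = 5/2 ≈ 2.500
Minimum mean = 1.000, attained e.g. along the cycle 0 → 1 → 2 → 0 with weight 3 and length 3. So λ(A) = 3/3 = 1.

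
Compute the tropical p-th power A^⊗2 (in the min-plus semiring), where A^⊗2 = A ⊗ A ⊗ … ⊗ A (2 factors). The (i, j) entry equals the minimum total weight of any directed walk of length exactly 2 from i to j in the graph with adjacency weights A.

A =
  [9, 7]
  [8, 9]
A^⊗2 =
  [15, 16]
  [17, 15]

Each entry (A^⊗2)_ij equals the minimum over all length-2 walks i = v_0 → v_1 → … → v_2 = j of Σ_t A[v_t][v_{t+1}]. For example, for (i, j) = (0, 1) we minimise over 2 possible intermediate vertex sequences; the minimum is 16, attained along the walk 0 → 0 → 1.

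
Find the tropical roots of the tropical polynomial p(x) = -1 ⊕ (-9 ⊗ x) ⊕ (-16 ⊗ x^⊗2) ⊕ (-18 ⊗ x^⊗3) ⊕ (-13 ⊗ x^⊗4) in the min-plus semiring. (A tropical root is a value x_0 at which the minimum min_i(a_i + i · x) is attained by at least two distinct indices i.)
Roots: {-5, 2, 7, 8}

Each tropical root is a break point of the lower envelope of the lines y = a_i + i · x (there are 5 lines, with slopes 0, 1, ..., 4). Only the lines that attain the minimum somewhere contribute to roots; other lines are dominated. Here the surviving (envelope) indices are i = 4, i = 3, i = 2, i = 1, i = 0.
Intersections between consecutive envelope lines give the roots: for adjacent envelope indices i < j the intersection is x = (a_i − a_j) / (j − i). Reading off the sorted break points: {-5, 2, 7, 8}.
Verification: at each break x_0, at least two indices attain the minimum of min_i(a_i + i · x_0).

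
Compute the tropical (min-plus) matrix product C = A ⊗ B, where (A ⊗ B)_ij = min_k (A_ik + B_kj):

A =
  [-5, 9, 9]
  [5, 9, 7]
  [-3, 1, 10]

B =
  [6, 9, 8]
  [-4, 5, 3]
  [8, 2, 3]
A ⊗ B =
  [1, 4, 3]
  [5, 9, 10]
  [-3, 6, 4]

Apply the min-plus product entry-by-entry:
  C[0][0] = min over k of (A[0][0] + B[0][0] = -5 + 6 = 1, A[0][1] + B[1][0] = 9 + -4 = 5, A[0][2] + B[2][0] = 9 + 8 = 17) = 1 (attained at k = 0)
  C[0][1] = min over k of (A[0][0] + B[0][1] = -5 + 9 = 4, A[0][1] + B[1][1] = 9 + 5 = 14, A[0][2] + B[2][1] = 9 + 2 = 11) = 4 (attained at k = 0)
  C[0][2] = min over k of (A[0][0] + B[0][2] = -5 + 8 = 3, A[0][1] + B[1][2] = 9 + 3 = 12, A[0][2] + B[2][2] = 9 + 3 = 12) = 3 (attained at k = 0)
  C[1][0] = min over k of (A[1][0] + B[0][0] = 5 + 6 = 11, A[1][1] + B[1][0] = 9 + -4 = 5, A[1][2] + B[2][0] = 7 + 8 = 15) = 5 (attained at k = 1)
  C[1][1] = min over k of (A[1][0] + B[0][1] = 5 + 9 = 14, A[1][1] + B[1][1] = 9 + 5 = 14, A[1][2] + B[2][1] = 7 + 2 = 9) = 9 (attained at k = 2)
  C[1][2] = min over k of (A[1][0] + B[0][2] = 5 + 8 = 13, A[1][1] + B[1][2] = 9 + 3 = 12, A[1][2] + B[2][2] = 7 + 3 = 10) = 10 (attained at k = 2)
  C[2][0] = min over k of (A[2][0] + B[0][0] = -3 + 6 = 3, A[2][1] + B[1][0] = 1 + -4 = -3, A[2][2] + B[2][0] = 10 + 8 = 18) = -3 (attained at k = 1)
  C[2][1] = min over k of (A[2][0] + B[0][1] = -3 + 9 = 6, A[2][1] + B[1][1] = 1 + 5 = 6, A[2][2] + B[2][1] = 10 + 2 = 12) = 6 (attained at k = 0)
  C[2][2] = min over k of (A[2][0] + B[0][2] = -3 + 8 = 5, A[2][1] + B[1][2] = 1 + 3 = 4, A[2][2] + B[2][2] = 10 + 3 = 13) = 4 (attained at k = 1)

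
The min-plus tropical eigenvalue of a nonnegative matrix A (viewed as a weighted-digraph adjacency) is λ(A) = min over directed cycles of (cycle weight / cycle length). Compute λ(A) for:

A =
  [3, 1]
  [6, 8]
λ(A) = 3

Enumerate directed cycles and compute their means (weight / length). Sample:
  cycle 0 → 0: weight = 3, length = 1, mean = 3/1 ≈ 3.000
  cycle 1 → 1: weight = 8, length = 1, mean = 8/1 ≈ 8.000
  cycle 0 → 1 → 0: weight = 7, length = 2, mean = 7/2 ≈ 3.500
  cycle 1 → 0 → 1: weight = 7, length = 2, mean = 7/2 ≈ 3.500
Minimum mean = 3.000, attained e.g. along the cycle 0 → 0 with weight 3 and length 1. So λ(A) = 3/1 = 3.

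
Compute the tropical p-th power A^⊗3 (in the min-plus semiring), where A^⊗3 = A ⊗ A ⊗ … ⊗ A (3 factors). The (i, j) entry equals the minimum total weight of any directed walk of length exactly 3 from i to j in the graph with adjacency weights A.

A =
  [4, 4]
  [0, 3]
A^⊗3 =
  [7, 8]
  [4, 7]

Each entry (A^⊗3)_ij equals the minimum over all length-3 walks i = v_0 → v_1 → … → v_3 = j of Σ_t A[v_t][v_{t+1}]. For example, for (i, j) = (0, 1) we minimise over 4 possible intermediate vertex sequences; the minimum is 8, attained along the walk 0 → 1 → 0 → 1.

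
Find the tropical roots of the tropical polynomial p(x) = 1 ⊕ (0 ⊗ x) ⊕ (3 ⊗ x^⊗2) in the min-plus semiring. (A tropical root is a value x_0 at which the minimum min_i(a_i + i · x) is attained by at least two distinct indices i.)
Roots: {-3, 1}

Each tropical root is a break point of the lower envelope of the lines y = a_i + i · x (there are 3 lines, with slopes 0, 1, ..., 2). Only the lines that attain the minimum somewhere contribute to roots; other lines are dominated. Here the surviving (envelope) indices are i = 2, i = 1, i = 0.
Intersections between consecutive envelope lines give the roots: for adjacent envelope indices i < j the intersection is x = (a_i − a_j) / (j − i). Reading off the sorted break points: {-3, 1}.
Verification: at each break x_0, at least two indices attain the minimum of min_i(a_i + i · x_0).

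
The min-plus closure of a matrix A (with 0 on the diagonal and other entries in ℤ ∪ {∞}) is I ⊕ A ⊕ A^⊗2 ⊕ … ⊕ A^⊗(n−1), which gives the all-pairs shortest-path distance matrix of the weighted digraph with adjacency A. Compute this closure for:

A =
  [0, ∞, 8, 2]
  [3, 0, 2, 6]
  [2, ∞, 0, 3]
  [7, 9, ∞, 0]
Closure =
  [0, 11, 8, 2]
  [3, 0, 2, 5]
  [2, 12, 0, 3]
  [7, 9, 11, 0]

This is the Floyd-Warshall all-pairs shortest-path computation. For each intermediate vertex k = 0, 1, …, 3, update dist[i][j] ← min(dist[i][j], dist[i][k] + dist[k][j]). The final matrix gives, for each (i, j), the minimum total weight of any directed path from i to j (possibly empty when i = j).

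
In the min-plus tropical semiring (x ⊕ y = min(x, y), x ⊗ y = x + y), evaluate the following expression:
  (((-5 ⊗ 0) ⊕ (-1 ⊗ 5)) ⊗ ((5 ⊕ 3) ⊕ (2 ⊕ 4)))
(((-5 ⊗ 0) ⊕ (-1 ⊗ 5)) ⊗ ((5 ⊕ 3) ⊕ (2 ⊕ 4))) = -3

Expand innermost to outermost. Recall ⊕ takes the minimum of its arguments and ⊗ takes their sum. Working out the expression (((-5 ⊗ 0) ⊕ (-1 ⊗ 5)) ⊗ ((5 ⊕ 3) ⊕ (2 ⊕ 4))) gives -3.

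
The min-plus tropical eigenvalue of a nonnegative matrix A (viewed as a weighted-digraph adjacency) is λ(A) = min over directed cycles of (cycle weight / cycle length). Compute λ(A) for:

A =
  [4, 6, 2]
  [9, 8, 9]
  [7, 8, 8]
λ(A) = 4

Enumerate directed cycles and compute their means (weight / length). Sample:
  cycle 0 → 0: weight = 4, length = 1, mean = 4/1 ≈ 4.000
  cycle 1 → 1: weight = 8, length = 1, mean = 8/1 ≈ 8.000
  cycle 2 → 2: weight = 8, length = 1, mean = 8/1 ≈ 8.000
  cycle 0 → 1 → 0: weight = 15, length = 2, mean = 15/2 ≈ 7.500
  cycle 0 → 2 → 0: weight = 9, length = 2, mean = 9/2 ≈ 4.500
  cycle 1 → 0 → 1: weight = 15, length = 2, mean = 15/2 ≈ 7.500
Minimum mean = 4.000, attained e.g. along the cycle 0 → 0 with weight 4 and length 1. So λ(A) = 4/1 = 4.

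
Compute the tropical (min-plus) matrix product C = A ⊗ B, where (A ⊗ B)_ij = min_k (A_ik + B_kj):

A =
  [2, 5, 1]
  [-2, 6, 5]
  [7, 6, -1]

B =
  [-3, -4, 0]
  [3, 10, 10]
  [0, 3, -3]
A ⊗ B =
  [-1, -2, -2]
  [-5, -6, -2]
  [-1, 2, -4]

Apply the min-plus product entry-by-entry:
  C[0][0] = min over k of (A[0][0] + B[0][0] = 2 + -3 = -1, A[0][1] + B[1][0] = 5 + 3 = 8, A[0][2] + B[2][0] = 1 + 0 = 1) = -1 (attained at k = 0)
  C[0][1] = min over k of (A[0][0] + B[0][1] = 2 + -4 = -2, A[0][1] + B[1][1] = 5 + 10 = 15, A[0][2] + B[2][1] = 1 + 3 = 4) = -2 (attained at k = 0)
  C[0][2] = min over k of (A[0][0] + B[0][2] = 2 + 0 = 2, A[0][1] + B[1][2] = 5 + 10 = 15, A[0][2] + B[2][2] = 1 + -3 = -2) = -2 (attained at k = 2)
  C[1][0] = min over k of (A[1][0] + B[0][0] = -2 + -3 = -5, A[1][1] + B[1][0] = 6 + 3 = 9, A[1][2] + B[2][0] = 5 + 0 = 5) = -5 (attained at k = 0)
  C[1][1] = min over k of (A[1][0] + B[0][1] = -2 + -4 = -6, A[1][1] + B[1][1] = 6 + 10 = 16, A[1][2] + B[2][1] = 5 + 3 = 8) = -6 (attained at k = 0)
  C[1][2] = min over k of (A[1][0] + B[0][2] = -2 + 0 = -2, A[1][1] + B[1][2] = 6 + 10 = 16, A[1][2] + B[2][2] = 5 + -3 = 2) = -2 (attained at k = 0)
  C[2][0] = min over k of (A[2][0] + B[0][0] = 7 + -3 = 4, A[2][1] + B[1][0] = 6 + 3 = 9, A[2][2] + B[2][0] = -1 + 0 = -1) = -1 (attained at k = 2)
  C[2][1] = min over k of (A[2][0] + B[0][1] = 7 + -4 = 3, A[2][1] + B[1][1] = 6 + 10 = 16, A[2][2] + B[2][1] = -1 + 3 = 2) = 2 (attained at k = 2)
  C[2][2] = min over k of (A[2][0] + B[0][2] = 7 + 0 = 7, A[2][1] + B[1][2] = 6 + 10 = 16, A[2][2] + B[2][2] = -1 + -3 = -4) = -4 (attained at k = 2)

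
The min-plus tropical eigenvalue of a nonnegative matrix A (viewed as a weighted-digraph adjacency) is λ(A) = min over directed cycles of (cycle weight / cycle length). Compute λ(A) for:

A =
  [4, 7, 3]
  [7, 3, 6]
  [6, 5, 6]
λ(A) = 3

Enumerate directed cycles and compute their means (weight / length). Sample:
  cycle 0 → 0: weight = 4, length = 1, mean = 4/1 ≈ 4.000
  cycle 1 → 1: weight = 3, length = 1, mean = 3/1 ≈ 3.000
  cycle 2 → 2: weight = 6, length = 1, mean = 6/1 ≈ 6.000
  cycle 0 → 1 → 0: weight = 14, length = 2, mean = 14/2 ≈ 7.000
  cycle 0 → 2 → 0: weight = 9, length = 2, mean = 9/2 ≈ 4.500
  cycle 1 → 0 → 1: weight = 14, length = 2, mean = 14/2 ≈ 7.000
Minimum mean = 3.000, attained e.g. along the cycle 1 → 1 with weight 3 and length 1. So λ(A) = 3/1 = 3.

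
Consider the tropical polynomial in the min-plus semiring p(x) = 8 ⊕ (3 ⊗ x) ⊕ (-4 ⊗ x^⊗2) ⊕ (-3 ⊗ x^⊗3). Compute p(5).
p(5) = 6

A tropical monomial a ⊗ x^⊗i evaluates to a + i · x. Evaluating each term at x = 5:
  Term 0 contributes 8 + 0 · 5 = 8
  Term 1 contributes 3 + 1 · 5 = 8
  Term 2 contributes -4 + 2 · 5 = 6
  Term 3 contributes -3 + 3 · 5 = 12
p(5) = ⊕ of these = min[8, 8, 6, 12] = 6.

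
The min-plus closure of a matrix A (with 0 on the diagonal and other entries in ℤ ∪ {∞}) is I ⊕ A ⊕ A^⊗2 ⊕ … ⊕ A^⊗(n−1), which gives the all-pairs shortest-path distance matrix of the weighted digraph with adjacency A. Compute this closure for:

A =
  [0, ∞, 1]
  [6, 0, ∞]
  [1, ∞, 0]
Closure =
  [0, ∞, 1]
  [6, 0, 7]
  [1, ∞, 0]

This is the Floyd-Warshall all-pairs shortest-path computation. For each intermediate vertex k = 0, 1, …, 2, update dist[i][j] ← min(dist[i][j], dist[i][k] + dist[k][j]). The final matrix gives, for each (i, j), the minimum total weight of any directed path from i to j (possibly empty when i = j).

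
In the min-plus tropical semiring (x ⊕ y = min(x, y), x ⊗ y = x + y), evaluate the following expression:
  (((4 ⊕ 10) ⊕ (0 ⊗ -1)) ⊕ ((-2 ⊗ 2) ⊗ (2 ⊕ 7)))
(((4 ⊕ 10) ⊕ (0 ⊗ -1)) ⊕ ((-2 ⊗ 2) ⊗ (2 ⊕ 7))) = -1

Expand innermost to outermost. Recall ⊕ takes the minimum of its arguments and ⊗ takes their sum. Working out the expression (((4 ⊕ 10) ⊕ (0 ⊗ -1)) ⊕ ((-2 ⊗ 2) ⊗ (2 ⊕ 7))) gives -1.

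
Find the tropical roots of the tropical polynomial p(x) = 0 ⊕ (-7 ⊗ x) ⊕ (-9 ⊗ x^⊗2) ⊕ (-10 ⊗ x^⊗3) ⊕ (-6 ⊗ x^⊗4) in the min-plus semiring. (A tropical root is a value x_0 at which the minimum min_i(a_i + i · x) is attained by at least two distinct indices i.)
Roots: {-4, 1, 2, 7}

Each tropical root is a break point of the lower envelope of the lines y = a_i + i · x (there are 5 lines, with slopes 0, 1, ..., 4). Only the lines that attain the minimum somewhere contribute to roots; other lines are dominated. Here the surviving (envelope) indices are i = 4, i = 3, i = 2, i = 1, i = 0.
Intersections between consecutive envelope lines give the roots: for adjacent envelope indices i < j the intersection is x = (a_i − a_j) / (j − i). Reading off the sorted break points: {-4, 1, 2, 7}.
Verification: at each break x_0, at least two indices attain the minimum of min_i(a_i + i · x_0).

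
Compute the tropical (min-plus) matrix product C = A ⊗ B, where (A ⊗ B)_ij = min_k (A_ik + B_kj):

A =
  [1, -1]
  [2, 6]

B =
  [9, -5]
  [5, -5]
A ⊗ B =
  [4, -6]
  [11, -3]

Apply the min-plus product entry-by-entry:
  C[0][0] = min over k of (A[0][0] + B[0][0] = 1 + 9 = 10, A[0][1] + B[1][0] = -1 + 5 = 4) = 4 (attained at k = 1)
  C[0][1] = min over k of (A[0][0] + B[0][1] = 1 + -5 = -4, A[0][1] + B[1][1] = -1 + -5 = -6) = -6 (attained at k = 1)
  C[1][0] = min over k of (A[1][0] + B[0][0] = 2 + 9 = 11, A[1][1] + B[1][0] = 6 + 5 = 11) = 11 (attained at k = 0)
  C[1][1] = min over k of (A[1][0] + B[0][1] = 2 + -5 = -3, A[1][1] + B[1][1] = 6 + -5 = 1) = -3 (attained at k = 0)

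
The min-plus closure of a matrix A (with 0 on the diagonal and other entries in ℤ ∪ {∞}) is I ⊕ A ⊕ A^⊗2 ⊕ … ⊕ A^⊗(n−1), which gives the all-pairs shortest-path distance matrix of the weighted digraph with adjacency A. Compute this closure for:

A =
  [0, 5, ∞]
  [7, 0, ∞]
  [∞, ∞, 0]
Closure =
  [0, 5, ∞]
  [7, 0, ∞]
  [∞, ∞, 0]

This is the Floyd-Warshall all-pairs shortest-path computation. For each intermediate vertex k = 0, 1, …, 2, update dist[i][j] ← min(dist[i][j], dist[i][k] + dist[k][j]). The final matrix gives, for each (i, j), the minimum total weight of any directed path from i to j (possibly empty when i = j).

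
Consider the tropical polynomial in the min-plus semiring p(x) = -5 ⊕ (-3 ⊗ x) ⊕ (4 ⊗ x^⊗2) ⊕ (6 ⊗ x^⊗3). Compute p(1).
p(1) = -5

A tropical monomial a ⊗ x^⊗i evaluates to a + i · x. Evaluating each term at x = 1:
  Term 0 contributes -5 + 0 · 1 = -5
  Term 1 contributes -3 + 1 · 1 = -2
  Term 2 contributes 4 + 2 · 1 = 6
  Term 3 contributes 6 + 3 · 1 = 9
p(1) = ⊕ of these = min[-5, -2, 6, 9] = -5.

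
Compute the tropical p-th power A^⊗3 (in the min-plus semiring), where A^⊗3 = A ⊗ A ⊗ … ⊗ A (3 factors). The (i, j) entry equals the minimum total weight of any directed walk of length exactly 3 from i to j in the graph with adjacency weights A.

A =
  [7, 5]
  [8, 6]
A^⊗3 =
  [19, 17]
  [20, 18]

Each entry (A^⊗3)_ij equals the minimum over all length-3 walks i = v_0 → v_1 → … → v_3 = j of Σ_t A[v_t][v_{t+1}]. For example, for (i, j) = (0, 1) we minimise over 4 possible intermediate vertex sequences; the minimum is 17, attained along the walk 0 → 1 → 1 → 1.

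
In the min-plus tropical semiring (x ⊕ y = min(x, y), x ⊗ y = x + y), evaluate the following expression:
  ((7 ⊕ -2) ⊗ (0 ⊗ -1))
((7 ⊕ -2) ⊗ (0 ⊗ -1)) = -3

Expand innermost to outermost. Recall ⊕ takes the minimum of its arguments and ⊗ takes their sum. Working out the expression ((7 ⊕ -2) ⊗ (0 ⊗ -1)) gives -3.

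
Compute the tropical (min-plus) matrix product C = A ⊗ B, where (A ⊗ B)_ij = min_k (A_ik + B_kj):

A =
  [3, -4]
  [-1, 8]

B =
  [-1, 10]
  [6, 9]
A ⊗ B =
  [2, 5]
  [-2, 9]

Apply the min-plus product entry-by-entry:
  C[0][0] = min over k of (A[0][0] + B[0][0] = 3 + -1 = 2, A[0][1] + B[1][0] = -4 + 6 = 2) = 2 (attained at k = 0)
  C[0][1] = min over k of (A[0][0] + B[0][1] = 3 + 10 = 13, A[0][1] + B[1][1] = -4 + 9 = 5) = 5 (attained at k = 1)
  C[1][0] = min over k of (A[1][0] + B[0][0] = -1 + -1 = -2, A[1][1] + B[1][0] = 8 + 6 = 14) = -2 (attained at k = 0)
  C[1][1] = min over k of (A[1][0] + B[0][1] = -1 + 10 = 9, A[1][1] + B[1][1] = 8 + 9 = 17) = 9 (attained at k = 0)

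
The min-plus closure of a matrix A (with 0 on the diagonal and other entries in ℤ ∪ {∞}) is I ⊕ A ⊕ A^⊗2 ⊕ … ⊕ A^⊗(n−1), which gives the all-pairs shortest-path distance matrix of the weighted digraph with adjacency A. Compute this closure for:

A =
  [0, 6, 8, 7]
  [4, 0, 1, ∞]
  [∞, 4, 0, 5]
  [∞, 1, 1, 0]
Closure =
  [0, 6, 7, 7]
  [4, 0, 1, 6]
  [8, 4, 0, 5]
  [5, 1, 1, 0]

This is the Floyd-Warshall all-pairs shortest-path computation. For each intermediate vertex k = 0, 1, …, 3, update dist[i][j] ← min(dist[i][j], dist[i][k] + dist[k][j]). The final matrix gives, for each (i, j), the minimum total weight of any directed path from i to j (possibly empty when i = j).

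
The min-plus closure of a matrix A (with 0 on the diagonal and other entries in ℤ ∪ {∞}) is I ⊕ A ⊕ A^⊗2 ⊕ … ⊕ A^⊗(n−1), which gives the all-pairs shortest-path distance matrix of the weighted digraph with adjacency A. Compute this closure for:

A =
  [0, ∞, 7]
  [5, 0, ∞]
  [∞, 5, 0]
Closure =
  [0, 12, 7]
  [5, 0, 12]
  [10, 5, 0]

This is the Floyd-Warshall all-pairs shortest-path computation. For each intermediate vertex k = 0, 1, …, 2, update dist[i][j] ← min(dist[i][j], dist[i][k] + dist[k][j]). The final matrix gives, for each (i, j), the minimum total weight of any directed path from i to j (possibly empty when i = j).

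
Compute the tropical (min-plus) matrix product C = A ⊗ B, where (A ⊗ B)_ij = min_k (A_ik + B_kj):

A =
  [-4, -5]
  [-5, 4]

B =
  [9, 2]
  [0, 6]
A ⊗ B =
  [-5, -2]
  [4, -3]

Apply the min-plus product entry-by-entry:
  C[0][0] = min over k of (A[0][0] + B[0][0] = -4 + 9 = 5, A[0][1] + B[1][0] = -5 + 0 = -5) = -5 (attained at k = 1)
  C[0][1] = min over k of (A[0][0] + B[0][1] = -4 + 2 = -2, A[0][1] + B[1][1] = -5 + 6 = 1) = -2 (attained at k = 0)
  C[1][0] = min over k of (A[1][0] + B[0][0] = -5 + 9 = 4, A[1][1] + B[1][0] = 4 + 0 = 4) = 4 (attained at k = 0)
  C[1][1] = min over k of (A[1][0] + B[0][1] = -5 + 2 = -3, A[1][1] + B[1][1] = 4 + 6 = 10) = -3 (attained at k = 0)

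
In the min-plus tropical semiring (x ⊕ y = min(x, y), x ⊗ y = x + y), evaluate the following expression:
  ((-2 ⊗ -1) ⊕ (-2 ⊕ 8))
((-2 ⊗ -1) ⊕ (-2 ⊕ 8)) = -3

Expand innermost to outermost. Recall ⊕ takes the minimum of its arguments and ⊗ takes their sum. Working out the expression ((-2 ⊗ -1) ⊕ (-2 ⊕ 8)) gives -3.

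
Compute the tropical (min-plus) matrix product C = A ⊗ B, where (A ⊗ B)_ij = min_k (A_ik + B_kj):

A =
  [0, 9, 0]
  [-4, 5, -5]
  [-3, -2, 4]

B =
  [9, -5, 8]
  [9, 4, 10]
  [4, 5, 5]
A ⊗ B =
  [4, -5, 5]
  [-1, -9, 0]
  [6, -8, 5]

Apply the min-plus product entry-by-entry:
  C[0][0] = min over k of (A[0][0] + B[0][0] = 0 + 9 = 9, A[0][1] + B[1][0] = 9 + 9 = 18, A[0][2] + B[2][0] = 0 + 4 = 4) = 4 (attained at k = 2)
  C[0][1] = min over k of (A[0][0] + B[0][1] = 0 + -5 = -5, A[0][1] + B[1][1] = 9 + 4 = 13, A[0][2] + B[2][1] = 0 + 5 = 5) = -5 (attained at k = 0)
  C[0][2] = min over k of (A[0][0] + B[0][2] = 0 + 8 = 8, A[0][1] + B[1][2] = 9 + 10 = 19, A[0][2] + B[2][2] = 0 + 5 = 5) = 5 (attained at k = 2)
  C[1][0] = min over k of (A[1][0] + B[0][0] = -4 + 9 = 5, A[1][1] + B[1][0] = 5 + 9 = 14, A[1][2] + B[2][0] = -5 + 4 = -1) = -1 (attained at k = 2)
  C[1][1] = min over k of (A[1][0] + B[0][1] = -4 + -5 = -9, A[1][1] + B[1][1] = 5 + 4 = 9, A[1][2] + B[2][1] = -5 + 5 = 0) = -9 (attained at k = 0)
  C[1][2] = min over k of (A[1][0] + B[0][2] = -4 + 8 = 4, A[1][1] + B[1][2] = 5 + 10 = 15, A[1][2] + B[2][2] = -5 + 5 = 0) = 0 (attained at k = 2)
  C[2][0] = min over k of (A[2][0] + B[0][0] = -3 + 9 = 6, A[2][1] + B[1][0] = -2 + 9 = 7, A[2][2] + B[2][0] = 4 + 4 = 8) = 6 (attained at k = 0)
  C[2][1] = min over k of (A[2][0] + B[0][1] = -3 + -5 = -8, A[2][1] + B[1][1] = -2 + 4 = 2, A[2][2] + B[2][1] = 4 + 5 = 9) = -8 (attained at k = 0)
  C[2][2] = min over k of (A[2][0] + B[0][2] = -3 + 8 = 5, A[2][1] + B[1][2] = -2 + 10 = 8, A[2][2] + B[2][2] = 4 + 5 = 9) = 5 (attained at k = 0)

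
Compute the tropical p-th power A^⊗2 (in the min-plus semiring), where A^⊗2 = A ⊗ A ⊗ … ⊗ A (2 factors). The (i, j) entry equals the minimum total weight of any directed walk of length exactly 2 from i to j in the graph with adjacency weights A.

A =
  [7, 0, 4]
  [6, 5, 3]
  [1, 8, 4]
A^⊗2 =
  [5, 5, 3]
  [4, 6, 7]
  [5, 1, 5]

Each entry (A^⊗2)_ij equals the minimum over all length-2 walks i = v_0 → v_1 → … → v_2 = j of Σ_t A[v_t][v_{t+1}]. For example, for (i, j) = (0, 2) we minimise over 3 possible intermediate vertex sequences; the minimum is 3, attained along the walk 0 → 1 → 2.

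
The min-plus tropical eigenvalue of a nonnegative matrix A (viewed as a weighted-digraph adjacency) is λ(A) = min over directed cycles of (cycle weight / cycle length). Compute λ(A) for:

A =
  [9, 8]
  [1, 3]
λ(A) = 3

Enumerate directed cycles and compute their means (weight / length). Sample:
  cycle 0 → 0: weight = 9, length = 1, mean = 9/1 ≈ 9.000
  cycle 1 → 1: weight = 3, length = 1, mean = 3/1 ≈ 3.000
  cycle 0 → 1 → 0: weight = 9, length = 2, mean = 9/2 ≈ 4.500
  cycle 1 → 0 → 1: weight = 9, length = 2, mean = 9/2 ≈ 4.500
Minimum mean = 3.000, attained e.g. along the cycle 1 → 1 with weight 3 and length 1. So λ(A) = 3/1 = 3.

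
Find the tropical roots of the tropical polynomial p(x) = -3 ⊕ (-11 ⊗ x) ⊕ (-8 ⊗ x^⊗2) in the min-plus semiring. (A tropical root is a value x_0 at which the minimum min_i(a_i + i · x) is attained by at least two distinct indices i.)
Roots: {-3, 8}

Each tropical root is a break point of the lower envelope of the lines y = a_i + i · x (there are 3 lines, with slopes 0, 1, ..., 2). Only the lines that attain the minimum somewhere contribute to roots; other lines are dominated. Here the surviving (envelope) indices are i = 2, i = 1, i = 0.
Intersections between consecutive envelope lines give the roots: for adjacent envelope indices i < j the intersection is x = (a_i − a_j) / (j − i). Reading off the sorted break points: {-3, 8}.
Verification: at each break x_0, at least two indices attain the minimum of min_i(a_i + i · x_0).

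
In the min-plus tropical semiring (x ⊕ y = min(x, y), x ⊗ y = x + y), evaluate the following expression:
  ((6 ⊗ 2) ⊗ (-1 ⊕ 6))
((6 ⊗ 2) ⊗ (-1 ⊕ 6)) = 7

Expand innermost to outermost. Recall ⊕ takes the minimum of its arguments and ⊗ takes their sum. Working out the expression ((6 ⊗ 2) ⊗ (-1 ⊕ 6)) gives 7.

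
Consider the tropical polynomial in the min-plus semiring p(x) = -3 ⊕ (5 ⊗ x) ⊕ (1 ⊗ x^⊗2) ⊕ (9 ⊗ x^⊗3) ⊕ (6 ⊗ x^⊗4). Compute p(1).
p(1) = -3

A tropical monomial a ⊗ x^⊗i evaluates to a + i · x. Evaluating each term at x = 1:
  Term 0 contributes -3 + 0 · 1 = -3
  Term 1 contributes 5 + 1 · 1 = 6
  Term 2 contributes 1 + 2 · 1 = 3
  Term 3 contributes 9 + 3 · 1 = 12
  Term 4 contributes 6 + 4 · 1 = 10
p(1) = ⊕ of these = min[-3, 6, 3, 12, 10] = -3.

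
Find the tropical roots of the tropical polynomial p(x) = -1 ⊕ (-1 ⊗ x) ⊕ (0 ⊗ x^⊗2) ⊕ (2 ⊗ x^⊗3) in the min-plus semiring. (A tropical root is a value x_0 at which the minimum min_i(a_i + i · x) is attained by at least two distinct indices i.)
Roots: {-2, -1, 0}

Each tropical root is a break point of the lower envelope of the lines y = a_i + i · x (there are 4 lines, with slopes 0, 1, ..., 3). Only the lines that attain the minimum somewhere contribute to roots; other lines are dominated. Here the surviving (envelope) indices are i = 3, i = 2, i = 1, i = 0.
Intersections between consecutive envelope lines give the roots: for adjacent envelope indices i < j the intersection is x = (a_i − a_j) / (j − i). Reading off the sorted break points: {-2, -1, 0}.
Verification: at each break x_0, at least two indices attain the minimum of min_i(a_i + i · x_0).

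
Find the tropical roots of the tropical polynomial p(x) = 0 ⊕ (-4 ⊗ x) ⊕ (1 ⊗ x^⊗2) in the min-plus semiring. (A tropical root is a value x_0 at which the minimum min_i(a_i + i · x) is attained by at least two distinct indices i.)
Roots: {-5, 4}

Each tropical root is a break point of the lower envelope of the lines y = a_i + i · x (there are 3 lines, with slopes 0, 1, ..., 2). Only the lines that attain the minimum somewhere contribute to roots; other lines are dominated. Here the surviving (envelope) indices are i = 2, i = 1, i = 0.
Intersections between consecutive envelope lines give the roots: for adjacent envelope indices i < j the intersection is x = (a_i − a_j) / (j − i). Reading off the sorted break points: {-5, 4}.
Verification: at each break x_0, at least two indices attain the minimum of min_i(a_i + i · x_0).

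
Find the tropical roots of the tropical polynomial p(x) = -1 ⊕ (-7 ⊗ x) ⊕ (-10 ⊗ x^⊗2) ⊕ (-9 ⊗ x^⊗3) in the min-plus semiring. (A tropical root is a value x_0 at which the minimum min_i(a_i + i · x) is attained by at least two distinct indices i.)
Roots: {-1, 3, 6}

Each tropical root is a break point of the lower envelope of the lines y = a_i + i · x (there are 4 lines, with slopes 0, 1, ..., 3). Only the lines that attain the minimum somewhere contribute to roots; other lines are dominated. Here the surviving (envelope) indices are i = 3, i = 2, i = 1, i = 0.
Intersections between consecutive envelope lines give the roots: for adjacent envelope indices i < j the intersection is x = (a_i − a_j) / (j − i). Reading off the sorted break points: {-1, 3, 6}.
Verification: at each break x_0, at least two indices attain the minimum of min_i(a_i + i · x_0).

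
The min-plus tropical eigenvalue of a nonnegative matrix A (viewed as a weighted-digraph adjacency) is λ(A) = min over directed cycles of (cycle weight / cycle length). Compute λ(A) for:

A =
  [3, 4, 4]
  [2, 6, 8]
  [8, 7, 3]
λ(A) = 3

Enumerate directed cycles and compute their means (weight / length). Sample:
  cycle 0 → 0: weight = 3, length = 1, mean = 3/1 ≈ 3.000
  cycle 1 → 1: weight = 6, length = 1, mean = 6/1 ≈ 6.000
  cycle 2 → 2: weight = 3, length = 1, mean = 3/1 ≈ 3.000
  cycle 0 → 1 → 0: weight = 6, length = 2, mean = 6/2 ≈ 3.000
  cycle 0 → 2 → 0: weight = 12, length = 2, mean = 12/2 ≈ 6.000
  cycle 1 → 0 → 1: weight = 6, length = 2, mean = 6/2 ≈ 3.000
Minimum mean = 3.000, attained e.g. along the cycle 0 → 0 with weight 3 and length 1. So λ(A) = 3/1 = 3.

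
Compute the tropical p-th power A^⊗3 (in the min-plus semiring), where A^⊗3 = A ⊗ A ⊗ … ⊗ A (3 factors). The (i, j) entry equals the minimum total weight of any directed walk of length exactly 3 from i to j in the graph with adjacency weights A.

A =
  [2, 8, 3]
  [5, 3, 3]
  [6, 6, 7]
A^⊗3 =
  [6, 11, 7]
  [9, 9, 9]
  [10, 12, 11]

Each entry (A^⊗3)_ij equals the minimum over all length-3 walks i = v_0 → v_1 → … → v_3 = j of Σ_t A[v_t][v_{t+1}]. For example, for (i, j) = (0, 2) we minimise over 9 possible intermediate vertex sequences; the minimum is 7, attained along the walk 0 → 0 → 0 → 2.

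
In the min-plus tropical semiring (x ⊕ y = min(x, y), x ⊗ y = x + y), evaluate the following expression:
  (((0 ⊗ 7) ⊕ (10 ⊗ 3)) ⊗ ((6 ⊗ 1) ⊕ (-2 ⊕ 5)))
(((0 ⊗ 7) ⊕ (10 ⊗ 3)) ⊗ ((6 ⊗ 1) ⊕ (-2 ⊕ 5))) = 5

Expand innermost to outermost. Recall ⊕ takes the minimum of its arguments and ⊗ takes their sum. Working out the expression (((0 ⊗ 7) ⊕ (10 ⊗ 3)) ⊗ ((6 ⊗ 1) ⊕ (-2 ⊕ 5))) gives 5.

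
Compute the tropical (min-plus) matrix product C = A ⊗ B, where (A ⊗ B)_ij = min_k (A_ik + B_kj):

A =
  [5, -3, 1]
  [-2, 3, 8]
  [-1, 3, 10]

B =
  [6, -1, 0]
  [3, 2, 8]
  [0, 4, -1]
A ⊗ B =
  [0, -1, 0]
  [4, -3, -2]
  [5, -2, -1]

Apply the min-plus product entry-by-entry:
  C[0][0] = min over k of (A[0][0] + B[0][0] = 5 + 6 = 11, A[0][1] + B[1][0] = -3 + 3 = 0, A[0][2] + B[2][0] = 1 + 0 = 1) = 0 (attained at k = 1)
  C[0][1] = min over k of (A[0][0] + B[0][1] = 5 + -1 = 4, A[0][1] + B[1][1] = -3 + 2 = -1, A[0][2] + B[2][1] = 1 + 4 = 5) = -1 (attained at k = 1)
  C[0][2] = min over k of (A[0][0] + B[0][2] = 5 + 0 = 5, A[0][1] + B[1][2] = -3 + 8 = 5, A[0][2] + B[2][2] = 1 + -1 = 0) = 0 (attained at k = 2)
  C[1][0] = min over k of (A[1][0] + B[0][0] = -2 + 6 = 4, A[1][1] + B[1][0] = 3 + 3 = 6, A[1][2] + B[2][0] = 8 + 0 = 8) = 4 (attained at k = 0)
  C[1][1] = min over k of (A[1][0] + B[0][1] = -2 + -1 = -3, A[1][1] + B[1][1] = 3 + 2 = 5, A[1][2] + B[2][1] = 8 + 4 = 12) = -3 (attained at k = 0)
  C[1][2] = min over k of (A[1][0] + B[0][2] = -2 + 0 = -2, A[1][1] + B[1][2] = 3 + 8 = 11, A[1][2] + B[2][2] = 8 + -1 = 7) = -2 (attained at k = 0)
  C[2][0] = min over k of (A[2][0] + B[0][0] = -1 + 6 = 5, A[2][1] + B[1][0] = 3 + 3 = 6, A[2][2] + B[2][0] = 10 + 0 = 10) = 5 (attained at k = 0)
  C[2][1] = min over k of (A[2][0] + B[0][1] = -1 + -1 = -2, A[2][1] + B[1][1] = 3 + 2 = 5, A[2][2] + B[2][1] = 10 + 4 = 14) = -2 (attained at k = 0)
  C[2][2] = min over k of (A[2][0] + B[0][2] = -1 + 0 = -1, A[2][1] + B[1][2] = 3 + 8 = 11, A[2][2] + B[2][2] = 10 + -1 = 9) = -1 (attained at k = 0)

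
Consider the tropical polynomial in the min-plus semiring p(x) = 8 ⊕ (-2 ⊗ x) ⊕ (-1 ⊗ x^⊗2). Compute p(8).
p(8) = 6

A tropical monomial a ⊗ x^⊗i evaluates to a + i · x. Evaluating each term at x = 8:
  Term 0 contributes 8 + 0 · 8 = 8
  Term 1 contributes -2 + 1 · 8 = 6
  Term 2 contributes -1 + 2 · 8 = 15
p(8) = ⊕ of these = min[8, 6, 15] = 6.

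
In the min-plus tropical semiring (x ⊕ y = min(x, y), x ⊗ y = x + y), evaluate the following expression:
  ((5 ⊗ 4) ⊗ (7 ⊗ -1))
((5 ⊗ 4) ⊗ (7 ⊗ -1)) = 15

Expand innermost to outermost. Recall ⊕ takes the minimum of its arguments and ⊗ takes their sum. Working out the expression ((5 ⊗ 4) ⊗ (7 ⊗ -1)) gives 15.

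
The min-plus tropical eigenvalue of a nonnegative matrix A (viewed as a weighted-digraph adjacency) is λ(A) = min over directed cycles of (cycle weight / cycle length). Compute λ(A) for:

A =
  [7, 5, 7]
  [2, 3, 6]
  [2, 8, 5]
λ(A) = 3

Enumerate directed cycles and compute their means (weight / length). Sample:
  cycle 0 → 0: weight = 7, length = 1, mean = 7/1 ≈ 7.000
  cycle 1 → 1: weight = 3, length = 1, mean = 3/1 ≈ 3.000
  cycle 2 → 2: weight = 5, length = 1, mean = 5/1 ≈ 5.000
  cycle 0 → 1 → 0: weight = 7, length = 2, mean = 7/2 ≈ 3.500
  cycle 0 → 2 → 0: weight = 9, length = 2, mean = 9/2 ≈ 4.500
  cycle 1 → 0 → 1: weight = 7, length = 2, mean = 7/2 ≈ 3.500
Minimum mean = 3.000, attained e.g. along the cycle 1 → 1 with weight 3 and length 1. So λ(A) = 3/1 = 3.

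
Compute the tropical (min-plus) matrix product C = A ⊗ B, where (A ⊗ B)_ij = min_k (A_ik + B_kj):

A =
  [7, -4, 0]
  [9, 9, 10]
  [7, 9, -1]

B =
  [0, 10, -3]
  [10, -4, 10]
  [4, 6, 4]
A ⊗ B =
  [4, -8, 4]
  [9, 5, 6]
  [3, 5, 3]

Apply the min-plus product entry-by-entry:
  C[0][0] = min over k of (A[0][0] + B[0][0] = 7 + 0 = 7, A[0][1] + B[1][0] = -4 + 10 = 6, A[0][2] + B[2][0] = 0 + 4 = 4) = 4 (attained at k = 2)
  C[0][1] = min over k of (A[0][0] + B[0][1] = 7 + 10 = 17, A[0][1] + B[1][1] = -4 + -4 = -8, A[0][2] + B[2][1] = 0 + 6 = 6) = -8 (attained at k = 1)
  C[0][2] = min over k of (A[0][0] + B[0][2] = 7 + -3 = 4, A[0][1] + B[1][2] = -4 + 10 = 6, A[0][2] + B[2][2] = 0 + 4 = 4) = 4 (attained at k = 0)
  C[1][0] = min over k of (A[1][0] + B[0][0] = 9 + 0 = 9, A[1][1] + B[1][0] = 9 + 10 = 19, A[1][2] + B[2][0] = 10 + 4 = 14) = 9 (attained at k = 0)
  C[1][1] = min over k of (A[1][0] + B[0][1] = 9 + 10 = 19, A[1][1] + B[1][1] = 9 + -4 = 5, A[1][2] + B[2][1] = 10 + 6 = 16) = 5 (attained at k = 1)
  C[1][2] = min over k of (A[1][0] + B[0][2] = 9 + -3 = 6, A[1][1] + B[1][2] = 9 + 10 = 19, A[1][2] + B[2][2] = 10 + 4 = 14) = 6 (attained at k = 0)
  C[2][0] = min over k of (A[2][0] + B[0][0] = 7 + 0 = 7, A[2][1] + B[1][0] = 9 + 10 = 19, A[2][2] + B[2][0] = -1 + 4 = 3) = 3 (attained at k = 2)
  C[2][1] = min over k of (A[2][0] + B[0][1] = 7 + 10 = 17, A[2][1] + B[1][1] = 9 + -4 = 5, A[2][2] + B[2][1] = -1 + 6 = 5) = 5 (attained at k = 1)
  C[2][2] = min over k of (A[2][0] + B[0][2] = 7 + -3 = 4, A[2][1] + B[1][2] = 9 + 10 = 19, A[2][2] + B[2][2] = -1 + 4 = 3) = 3 (attained at k = 2)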